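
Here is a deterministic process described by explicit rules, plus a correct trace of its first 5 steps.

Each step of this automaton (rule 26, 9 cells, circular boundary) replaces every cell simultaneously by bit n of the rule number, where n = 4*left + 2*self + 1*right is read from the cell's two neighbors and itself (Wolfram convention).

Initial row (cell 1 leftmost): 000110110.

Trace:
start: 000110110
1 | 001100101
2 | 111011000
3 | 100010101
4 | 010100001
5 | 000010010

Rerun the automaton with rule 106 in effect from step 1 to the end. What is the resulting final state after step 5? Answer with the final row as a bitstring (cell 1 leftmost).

110010011

(re-executing steps 1..5 under rule 106; state before step 1: 000110110)
1 | 001111110
2 | 011000010
3 | 111000100
4 | 101001001
5 | 110010011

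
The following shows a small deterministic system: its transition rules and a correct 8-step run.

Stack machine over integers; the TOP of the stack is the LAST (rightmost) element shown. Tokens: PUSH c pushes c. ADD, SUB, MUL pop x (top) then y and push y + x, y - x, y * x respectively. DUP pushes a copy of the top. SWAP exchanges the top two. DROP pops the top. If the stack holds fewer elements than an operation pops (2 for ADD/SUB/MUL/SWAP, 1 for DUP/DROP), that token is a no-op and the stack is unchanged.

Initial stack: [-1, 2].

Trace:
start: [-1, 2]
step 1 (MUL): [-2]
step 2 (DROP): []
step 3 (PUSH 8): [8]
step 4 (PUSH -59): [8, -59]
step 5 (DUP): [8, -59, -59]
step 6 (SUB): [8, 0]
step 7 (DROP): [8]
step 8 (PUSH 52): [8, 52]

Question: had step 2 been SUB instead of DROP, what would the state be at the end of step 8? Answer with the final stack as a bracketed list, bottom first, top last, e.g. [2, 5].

(re-executing from step 2 with the substitution; state before step 2: [-2])
step 2 (SUB): [-2]
step 3 (PUSH 8): [-2, 8]
step 4 (PUSH -59): [-2, 8, -59]
step 5 (DUP): [-2, 8, -59, -59]
step 6 (SUB): [-2, 8, 0]
step 7 (DROP): [-2, 8]
step 8 (PUSH 52): [-2, 8, 52]

[-2, 8, 52]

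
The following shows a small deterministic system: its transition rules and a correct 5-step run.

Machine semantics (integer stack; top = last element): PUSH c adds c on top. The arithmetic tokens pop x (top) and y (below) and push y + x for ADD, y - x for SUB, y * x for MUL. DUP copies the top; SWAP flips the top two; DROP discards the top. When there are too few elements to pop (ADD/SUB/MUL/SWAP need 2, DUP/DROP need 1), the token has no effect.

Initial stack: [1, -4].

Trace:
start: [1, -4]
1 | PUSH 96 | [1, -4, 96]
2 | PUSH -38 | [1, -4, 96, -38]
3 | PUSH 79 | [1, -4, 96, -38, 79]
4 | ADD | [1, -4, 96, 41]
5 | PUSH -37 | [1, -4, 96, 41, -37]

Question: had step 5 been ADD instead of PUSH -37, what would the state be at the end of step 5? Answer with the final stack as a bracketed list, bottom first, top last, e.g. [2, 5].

(re-executing from step 5 with the substitution; state before step 5: [1, -4, 96, 41])
5 | ADD | [1, -4, 137]

[1, -4, 137]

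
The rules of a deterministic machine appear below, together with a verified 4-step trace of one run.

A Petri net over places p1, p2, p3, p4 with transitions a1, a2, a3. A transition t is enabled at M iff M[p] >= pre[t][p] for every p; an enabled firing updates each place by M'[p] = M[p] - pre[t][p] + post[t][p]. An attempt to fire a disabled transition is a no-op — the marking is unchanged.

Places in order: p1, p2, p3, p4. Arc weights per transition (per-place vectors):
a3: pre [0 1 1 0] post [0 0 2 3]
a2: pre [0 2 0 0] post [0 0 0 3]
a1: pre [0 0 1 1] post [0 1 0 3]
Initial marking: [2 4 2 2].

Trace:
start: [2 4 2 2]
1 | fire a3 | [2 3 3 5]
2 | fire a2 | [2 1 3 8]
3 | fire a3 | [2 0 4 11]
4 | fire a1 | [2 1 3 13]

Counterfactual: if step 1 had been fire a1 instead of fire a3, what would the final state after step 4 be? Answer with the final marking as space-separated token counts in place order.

(re-executing from step 1 with the substitution; state before step 1: [2 4 2 2])
1 | fire a1 | [2 5 1 4]
2 | fire a2 | [2 3 1 7]
3 | fire a3 | [2 2 2 10]
4 | fire a1 | [2 3 1 12]

2 3 1 12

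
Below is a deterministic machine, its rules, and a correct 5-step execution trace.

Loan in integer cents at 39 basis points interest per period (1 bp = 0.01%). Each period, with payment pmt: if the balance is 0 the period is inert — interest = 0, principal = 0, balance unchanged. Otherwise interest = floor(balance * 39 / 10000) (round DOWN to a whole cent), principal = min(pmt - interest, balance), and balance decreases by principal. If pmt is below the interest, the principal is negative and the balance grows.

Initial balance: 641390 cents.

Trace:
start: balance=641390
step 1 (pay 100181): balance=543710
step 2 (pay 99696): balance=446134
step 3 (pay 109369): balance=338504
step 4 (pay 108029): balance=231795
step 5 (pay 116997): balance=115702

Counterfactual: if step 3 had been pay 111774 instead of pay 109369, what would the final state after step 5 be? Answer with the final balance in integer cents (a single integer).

(re-executing from step 3 with the substitution; state before step 3: balance=446134)
step 3 (pay 111774): balance=336099
step 4 (pay 108029): balance=229380
step 5 (pay 116997): balance=113277

113277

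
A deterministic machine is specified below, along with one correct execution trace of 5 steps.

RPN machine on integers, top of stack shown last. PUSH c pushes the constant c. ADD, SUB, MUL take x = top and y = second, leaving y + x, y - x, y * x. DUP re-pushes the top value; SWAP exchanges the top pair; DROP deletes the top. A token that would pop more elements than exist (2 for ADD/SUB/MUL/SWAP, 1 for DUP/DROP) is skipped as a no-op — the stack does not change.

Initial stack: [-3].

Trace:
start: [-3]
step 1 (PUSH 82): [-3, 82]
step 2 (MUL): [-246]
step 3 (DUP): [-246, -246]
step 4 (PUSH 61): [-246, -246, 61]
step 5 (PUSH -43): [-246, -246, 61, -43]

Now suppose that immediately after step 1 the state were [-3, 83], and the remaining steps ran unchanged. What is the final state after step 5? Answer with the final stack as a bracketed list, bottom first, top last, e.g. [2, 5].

state after step 1 := [-3, 83]
step 2 (MUL): [-249]
step 3 (DUP): [-249, -249]
step 4 (PUSH 61): [-249, -249, 61]
step 5 (PUSH -43): [-249, -249, 61, -43]

[-249, -249, 61, -43]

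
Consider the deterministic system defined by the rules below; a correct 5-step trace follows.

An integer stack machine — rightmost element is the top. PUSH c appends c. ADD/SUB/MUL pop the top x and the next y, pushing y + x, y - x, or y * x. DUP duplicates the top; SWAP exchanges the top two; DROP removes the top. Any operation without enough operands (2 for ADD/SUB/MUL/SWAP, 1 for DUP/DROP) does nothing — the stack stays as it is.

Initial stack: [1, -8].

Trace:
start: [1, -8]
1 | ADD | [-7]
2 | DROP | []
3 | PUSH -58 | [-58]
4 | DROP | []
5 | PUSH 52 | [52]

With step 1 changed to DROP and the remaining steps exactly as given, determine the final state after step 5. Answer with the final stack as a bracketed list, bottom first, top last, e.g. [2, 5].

[52]

(re-executing from step 1 with the substitution; state before step 1: [1, -8])
1 | DROP | [1]
2 | DROP | []
3 | PUSH -58 | [-58]
4 | DROP | []
5 | PUSH 52 | [52]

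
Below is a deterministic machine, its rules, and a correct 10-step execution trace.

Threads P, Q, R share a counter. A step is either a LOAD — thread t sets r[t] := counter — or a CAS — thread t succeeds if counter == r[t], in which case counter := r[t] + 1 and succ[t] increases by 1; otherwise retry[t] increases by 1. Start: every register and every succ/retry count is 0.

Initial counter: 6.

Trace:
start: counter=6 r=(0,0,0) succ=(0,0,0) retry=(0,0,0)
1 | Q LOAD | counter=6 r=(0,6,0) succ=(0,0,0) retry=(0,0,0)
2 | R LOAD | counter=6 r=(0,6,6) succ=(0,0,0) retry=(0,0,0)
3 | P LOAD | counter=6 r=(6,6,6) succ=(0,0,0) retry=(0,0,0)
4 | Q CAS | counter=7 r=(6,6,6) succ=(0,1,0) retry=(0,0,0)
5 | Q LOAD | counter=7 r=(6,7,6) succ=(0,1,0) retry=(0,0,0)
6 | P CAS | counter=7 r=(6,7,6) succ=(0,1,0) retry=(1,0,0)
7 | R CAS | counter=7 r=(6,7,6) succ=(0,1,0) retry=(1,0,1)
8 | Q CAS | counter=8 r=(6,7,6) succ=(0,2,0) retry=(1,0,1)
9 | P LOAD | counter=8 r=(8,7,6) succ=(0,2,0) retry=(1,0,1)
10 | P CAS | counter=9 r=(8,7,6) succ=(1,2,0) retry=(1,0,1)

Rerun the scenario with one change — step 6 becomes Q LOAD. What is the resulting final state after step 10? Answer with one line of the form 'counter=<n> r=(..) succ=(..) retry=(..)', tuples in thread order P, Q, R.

(re-executing from step 6 with the substitution; state before step 6: counter=7 r=(6,7,6) succ=(0,1,0) retry=(0,0,0))
6 | Q LOAD | counter=7 r=(6,7,6) succ=(0,1,0) retry=(0,0,0)
7 | R CAS | counter=7 r=(6,7,6) succ=(0,1,0) retry=(0,0,1)
8 | Q CAS | counter=8 r=(6,7,6) succ=(0,2,0) retry=(0,0,1)
9 | P LOAD | counter=8 r=(8,7,6) succ=(0,2,0) retry=(0,0,1)
10 | P CAS | counter=9 r=(8,7,6) succ=(1,2,0) retry=(0,0,1)

counter=9 r=(8,7,6) succ=(1,2,0) retry=(0,0,1)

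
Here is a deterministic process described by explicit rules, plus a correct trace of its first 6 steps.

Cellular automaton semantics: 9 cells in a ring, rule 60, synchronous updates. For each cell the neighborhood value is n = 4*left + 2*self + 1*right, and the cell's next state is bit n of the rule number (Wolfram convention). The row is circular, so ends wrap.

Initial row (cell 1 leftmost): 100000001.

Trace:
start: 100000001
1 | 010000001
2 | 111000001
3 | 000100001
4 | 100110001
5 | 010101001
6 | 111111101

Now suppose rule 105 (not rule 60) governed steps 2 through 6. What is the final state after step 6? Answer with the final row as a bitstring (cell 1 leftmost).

(re-executing steps 2..6 under rule 105; state before step 2: 010000001)
2 | 100111100
3 | 000100100
4 | 110000001
5 | 010111101
6 | 101100110

101100110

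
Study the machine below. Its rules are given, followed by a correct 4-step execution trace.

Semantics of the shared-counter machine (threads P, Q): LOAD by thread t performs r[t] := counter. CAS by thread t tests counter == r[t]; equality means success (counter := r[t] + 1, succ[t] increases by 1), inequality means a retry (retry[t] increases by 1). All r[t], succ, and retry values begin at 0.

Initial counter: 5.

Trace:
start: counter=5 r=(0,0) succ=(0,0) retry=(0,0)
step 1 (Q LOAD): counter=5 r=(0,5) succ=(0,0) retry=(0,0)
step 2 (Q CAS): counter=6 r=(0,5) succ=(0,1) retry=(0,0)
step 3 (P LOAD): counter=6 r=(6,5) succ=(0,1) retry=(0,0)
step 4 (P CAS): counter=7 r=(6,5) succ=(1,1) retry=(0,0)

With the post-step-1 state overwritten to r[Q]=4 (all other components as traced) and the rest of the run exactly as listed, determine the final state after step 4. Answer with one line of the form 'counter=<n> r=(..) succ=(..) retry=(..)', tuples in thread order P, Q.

counter=6 r=(5,4) succ=(1,0) retry=(0,1)

state after step 1 := counter=5 r=(0,4) succ=(0,0) retry=(0,0)
step 2 (Q CAS): counter=5 r=(0,4) succ=(0,0) retry=(0,1)
step 3 (P LOAD): counter=5 r=(5,4) succ=(0,0) retry=(0,1)
step 4 (P CAS): counter=6 r=(5,4) succ=(1,0) retry=(0,1)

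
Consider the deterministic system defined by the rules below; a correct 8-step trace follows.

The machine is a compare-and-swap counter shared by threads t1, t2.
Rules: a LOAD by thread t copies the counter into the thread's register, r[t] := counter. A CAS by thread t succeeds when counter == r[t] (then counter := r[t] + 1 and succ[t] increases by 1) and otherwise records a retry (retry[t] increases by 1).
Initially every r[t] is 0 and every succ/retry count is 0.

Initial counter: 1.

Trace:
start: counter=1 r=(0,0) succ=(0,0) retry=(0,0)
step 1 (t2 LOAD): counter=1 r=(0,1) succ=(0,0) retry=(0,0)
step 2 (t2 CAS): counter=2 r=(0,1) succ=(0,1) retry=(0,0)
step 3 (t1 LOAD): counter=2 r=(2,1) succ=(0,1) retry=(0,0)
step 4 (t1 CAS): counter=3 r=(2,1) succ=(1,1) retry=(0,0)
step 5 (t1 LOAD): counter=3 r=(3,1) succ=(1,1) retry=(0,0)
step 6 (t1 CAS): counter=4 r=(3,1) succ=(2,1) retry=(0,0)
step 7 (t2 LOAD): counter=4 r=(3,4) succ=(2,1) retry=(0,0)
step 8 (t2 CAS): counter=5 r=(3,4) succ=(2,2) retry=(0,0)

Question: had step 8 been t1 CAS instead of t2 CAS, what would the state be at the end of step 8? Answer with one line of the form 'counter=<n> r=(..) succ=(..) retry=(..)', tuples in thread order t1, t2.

counter=4 r=(3,4) succ=(2,1) retry=(1,0)

(re-executing from step 8 with the substitution; state before step 8: counter=4 r=(3,4) succ=(2,1) retry=(0,0))
step 8 (t1 CAS): counter=4 r=(3,4) succ=(2,1) retry=(1,0)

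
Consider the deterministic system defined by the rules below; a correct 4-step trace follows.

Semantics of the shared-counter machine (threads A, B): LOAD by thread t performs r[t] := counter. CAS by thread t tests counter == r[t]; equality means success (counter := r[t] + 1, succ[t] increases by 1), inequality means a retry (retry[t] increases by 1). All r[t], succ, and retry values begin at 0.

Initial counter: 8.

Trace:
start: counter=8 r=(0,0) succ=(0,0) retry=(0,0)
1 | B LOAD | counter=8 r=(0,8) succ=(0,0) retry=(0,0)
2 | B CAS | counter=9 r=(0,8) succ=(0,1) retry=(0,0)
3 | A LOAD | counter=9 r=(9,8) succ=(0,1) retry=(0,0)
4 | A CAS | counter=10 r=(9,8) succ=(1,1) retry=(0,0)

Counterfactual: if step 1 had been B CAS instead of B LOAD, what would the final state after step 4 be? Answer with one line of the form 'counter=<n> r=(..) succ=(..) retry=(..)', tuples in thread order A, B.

(re-executing from step 1 with the substitution; state before step 1: counter=8 r=(0,0) succ=(0,0) retry=(0,0))
1 | B CAS | counter=8 r=(0,0) succ=(0,0) retry=(0,1)
2 | B CAS | counter=8 r=(0,0) succ=(0,0) retry=(0,2)
3 | A LOAD | counter=8 r=(8,0) succ=(0,0) retry=(0,2)
4 | A CAS | counter=9 r=(8,0) succ=(1,0) retry=(0,2)

counter=9 r=(8,0) succ=(1,0) retry=(0,2)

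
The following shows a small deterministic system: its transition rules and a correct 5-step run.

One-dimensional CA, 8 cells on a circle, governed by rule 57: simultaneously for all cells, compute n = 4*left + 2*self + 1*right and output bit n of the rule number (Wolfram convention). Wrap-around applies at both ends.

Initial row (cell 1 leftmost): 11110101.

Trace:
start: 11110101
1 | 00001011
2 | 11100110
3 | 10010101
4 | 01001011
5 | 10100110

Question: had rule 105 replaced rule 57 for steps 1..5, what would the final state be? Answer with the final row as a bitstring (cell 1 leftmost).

00011011

(re-executing steps 1..5 under rule 105; state before step 1: 11110101)
1 | 00011011
2 | 01011111
3 | 10110001
4 | 11110101
5 | 00011011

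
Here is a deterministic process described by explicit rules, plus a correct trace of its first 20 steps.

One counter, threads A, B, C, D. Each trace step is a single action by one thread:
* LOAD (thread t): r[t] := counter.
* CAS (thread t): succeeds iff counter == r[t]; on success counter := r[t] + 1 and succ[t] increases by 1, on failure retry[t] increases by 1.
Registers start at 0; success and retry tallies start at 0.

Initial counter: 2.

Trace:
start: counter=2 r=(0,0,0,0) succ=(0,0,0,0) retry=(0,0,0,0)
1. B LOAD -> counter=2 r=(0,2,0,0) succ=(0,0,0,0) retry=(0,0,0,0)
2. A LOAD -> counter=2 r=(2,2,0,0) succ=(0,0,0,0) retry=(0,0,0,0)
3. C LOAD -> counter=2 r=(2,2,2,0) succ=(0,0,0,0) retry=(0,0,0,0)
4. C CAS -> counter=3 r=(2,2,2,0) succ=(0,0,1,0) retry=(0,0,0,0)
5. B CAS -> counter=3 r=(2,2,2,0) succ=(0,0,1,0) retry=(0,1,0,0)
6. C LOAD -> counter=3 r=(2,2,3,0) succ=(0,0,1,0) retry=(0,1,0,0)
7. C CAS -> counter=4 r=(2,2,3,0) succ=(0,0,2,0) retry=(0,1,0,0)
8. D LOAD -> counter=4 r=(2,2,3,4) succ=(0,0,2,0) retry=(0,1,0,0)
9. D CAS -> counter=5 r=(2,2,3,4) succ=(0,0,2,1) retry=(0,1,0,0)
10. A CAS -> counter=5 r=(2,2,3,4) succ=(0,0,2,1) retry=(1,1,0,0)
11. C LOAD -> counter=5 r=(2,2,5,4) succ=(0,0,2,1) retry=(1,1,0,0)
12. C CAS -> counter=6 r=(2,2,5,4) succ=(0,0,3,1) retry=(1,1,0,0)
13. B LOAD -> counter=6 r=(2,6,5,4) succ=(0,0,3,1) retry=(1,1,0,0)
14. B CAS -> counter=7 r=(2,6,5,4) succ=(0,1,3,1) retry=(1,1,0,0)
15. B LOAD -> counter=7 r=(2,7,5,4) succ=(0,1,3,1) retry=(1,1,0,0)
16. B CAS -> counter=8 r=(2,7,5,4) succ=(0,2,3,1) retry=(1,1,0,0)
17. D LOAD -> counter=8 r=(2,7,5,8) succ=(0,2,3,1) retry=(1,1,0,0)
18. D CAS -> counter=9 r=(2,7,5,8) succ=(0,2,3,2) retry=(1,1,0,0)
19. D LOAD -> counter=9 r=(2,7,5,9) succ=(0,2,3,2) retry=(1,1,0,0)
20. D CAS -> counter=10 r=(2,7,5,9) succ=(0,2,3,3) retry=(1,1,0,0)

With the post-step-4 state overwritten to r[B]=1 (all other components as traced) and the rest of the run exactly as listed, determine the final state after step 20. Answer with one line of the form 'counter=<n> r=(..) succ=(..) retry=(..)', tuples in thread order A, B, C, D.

counter=10 r=(2,7,5,9) succ=(0,2,3,3) retry=(1,1,0,0)

state after step 4 := counter=3 r=(2,1,2,0) succ=(0,0,1,0) retry=(0,0,0,0)
5. B CAS -> counter=3 r=(2,1,2,0) succ=(0,0,1,0) retry=(0,1,0,0)
6. C LOAD -> counter=3 r=(2,1,3,0) succ=(0,0,1,0) retry=(0,1,0,0)
7. C CAS -> counter=4 r=(2,1,3,0) succ=(0,0,2,0) retry=(0,1,0,0)
8. D LOAD -> counter=4 r=(2,1,3,4) succ=(0,0,2,0) retry=(0,1,0,0)
9. D CAS -> counter=5 r=(2,1,3,4) succ=(0,0,2,1) retry=(0,1,0,0)
10. A CAS -> counter=5 r=(2,1,3,4) succ=(0,0,2,1) retry=(1,1,0,0)
11. C LOAD -> counter=5 r=(2,1,5,4) succ=(0,0,2,1) retry=(1,1,0,0)
12. C CAS -> counter=6 r=(2,1,5,4) succ=(0,0,3,1) retry=(1,1,0,0)
13. B LOAD -> counter=6 r=(2,6,5,4) succ=(0,0,3,1) retry=(1,1,0,0)
14. B CAS -> counter=7 r=(2,6,5,4) succ=(0,1,3,1) retry=(1,1,0,0)
15. B LOAD -> counter=7 r=(2,7,5,4) succ=(0,1,3,1) retry=(1,1,0,0)
16. B CAS -> counter=8 r=(2,7,5,4) succ=(0,2,3,1) retry=(1,1,0,0)
17. D LOAD -> counter=8 r=(2,7,5,8) succ=(0,2,3,1) retry=(1,1,0,0)
18. D CAS -> counter=9 r=(2,7,5,8) succ=(0,2,3,2) retry=(1,1,0,0)
19. D LOAD -> counter=9 r=(2,7,5,9) succ=(0,2,3,2) retry=(1,1,0,0)
20. D CAS -> counter=10 r=(2,7,5,9) succ=(0,2,3,3) retry=(1,1,0,0)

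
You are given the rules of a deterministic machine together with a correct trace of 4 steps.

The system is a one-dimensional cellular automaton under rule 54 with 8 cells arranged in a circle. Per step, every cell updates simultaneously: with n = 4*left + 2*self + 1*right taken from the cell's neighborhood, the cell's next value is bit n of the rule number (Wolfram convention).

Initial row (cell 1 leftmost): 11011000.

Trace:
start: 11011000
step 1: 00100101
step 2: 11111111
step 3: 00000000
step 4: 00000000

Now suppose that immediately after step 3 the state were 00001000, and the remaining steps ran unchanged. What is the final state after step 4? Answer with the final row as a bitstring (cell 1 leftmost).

00011100

state after step 3 := 00001000
step 4: 00011100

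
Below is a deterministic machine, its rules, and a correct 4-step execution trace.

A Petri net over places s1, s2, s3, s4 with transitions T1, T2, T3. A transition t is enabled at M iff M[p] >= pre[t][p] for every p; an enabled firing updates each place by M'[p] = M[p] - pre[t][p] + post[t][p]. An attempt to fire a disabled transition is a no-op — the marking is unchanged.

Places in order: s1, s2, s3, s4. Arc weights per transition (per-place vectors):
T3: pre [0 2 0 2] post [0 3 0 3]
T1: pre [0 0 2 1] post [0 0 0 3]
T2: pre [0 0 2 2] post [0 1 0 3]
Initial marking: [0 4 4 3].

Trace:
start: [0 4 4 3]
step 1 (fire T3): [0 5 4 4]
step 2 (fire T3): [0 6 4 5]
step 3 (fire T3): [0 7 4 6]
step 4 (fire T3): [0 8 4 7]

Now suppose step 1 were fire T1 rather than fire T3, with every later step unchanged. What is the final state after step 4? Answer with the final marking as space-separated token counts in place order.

0 7 2 8

(re-executing from step 1 with the substitution; state before step 1: [0 4 4 3])
step 1 (fire T1): [0 4 2 5]
step 2 (fire T3): [0 5 2 6]
step 3 (fire T3): [0 6 2 7]
step 4 (fire T3): [0 7 2 8]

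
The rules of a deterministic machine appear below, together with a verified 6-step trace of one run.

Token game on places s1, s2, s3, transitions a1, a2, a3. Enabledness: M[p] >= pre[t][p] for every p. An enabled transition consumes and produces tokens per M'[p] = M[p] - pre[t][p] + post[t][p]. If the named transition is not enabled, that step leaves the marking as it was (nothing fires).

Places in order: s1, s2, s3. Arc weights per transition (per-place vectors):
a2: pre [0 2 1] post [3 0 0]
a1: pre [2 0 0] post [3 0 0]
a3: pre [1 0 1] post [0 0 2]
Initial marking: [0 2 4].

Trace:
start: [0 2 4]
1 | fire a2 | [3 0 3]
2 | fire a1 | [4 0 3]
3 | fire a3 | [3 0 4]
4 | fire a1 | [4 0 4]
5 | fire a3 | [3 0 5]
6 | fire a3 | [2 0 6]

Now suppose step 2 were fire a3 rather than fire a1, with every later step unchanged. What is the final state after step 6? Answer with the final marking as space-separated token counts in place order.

0 0 6

(re-executing from step 2 with the substitution; state before step 2: [3 0 3])
2 | fire a3 | [2 0 4]
3 | fire a3 | [1 0 5]
4 | fire a1 | [1 0 5]
5 | fire a3 | [0 0 6]
6 | fire a3 | [0 0 6]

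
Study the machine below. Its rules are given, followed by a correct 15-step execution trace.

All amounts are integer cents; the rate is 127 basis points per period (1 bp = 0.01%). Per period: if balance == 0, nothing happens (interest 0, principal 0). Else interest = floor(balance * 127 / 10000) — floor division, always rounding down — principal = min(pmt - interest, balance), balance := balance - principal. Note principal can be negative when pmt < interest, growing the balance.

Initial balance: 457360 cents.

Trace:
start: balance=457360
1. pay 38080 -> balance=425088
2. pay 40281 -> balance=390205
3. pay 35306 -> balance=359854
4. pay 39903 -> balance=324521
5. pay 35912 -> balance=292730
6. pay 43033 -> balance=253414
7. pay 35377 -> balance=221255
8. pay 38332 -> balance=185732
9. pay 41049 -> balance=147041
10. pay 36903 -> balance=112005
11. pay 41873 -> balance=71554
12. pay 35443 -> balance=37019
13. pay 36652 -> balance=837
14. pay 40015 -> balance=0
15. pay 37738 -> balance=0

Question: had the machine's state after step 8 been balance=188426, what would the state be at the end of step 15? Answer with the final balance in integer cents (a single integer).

0

state after step 8 := balance=188426
9. pay 41049 -> balance=149770
10. pay 36903 -> balance=114769
11. pay 41873 -> balance=74353
12. pay 35443 -> balance=39854
13. pay 36652 -> balance=3708
14. pay 40015 -> balance=0
15. pay 37738 -> balance=0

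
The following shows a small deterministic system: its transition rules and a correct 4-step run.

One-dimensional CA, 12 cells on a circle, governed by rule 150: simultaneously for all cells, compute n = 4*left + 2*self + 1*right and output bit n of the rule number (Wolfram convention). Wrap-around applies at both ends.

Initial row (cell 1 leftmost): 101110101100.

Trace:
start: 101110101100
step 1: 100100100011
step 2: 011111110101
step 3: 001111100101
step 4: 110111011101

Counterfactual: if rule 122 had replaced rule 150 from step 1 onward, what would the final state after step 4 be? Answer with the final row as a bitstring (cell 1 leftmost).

100000111111

(re-executing steps 1..4 under rule 122; state before step 1: 101110101100)
step 1: 011011011111
step 2: 111111110001
step 3: 000000011011
step 4: 100000111111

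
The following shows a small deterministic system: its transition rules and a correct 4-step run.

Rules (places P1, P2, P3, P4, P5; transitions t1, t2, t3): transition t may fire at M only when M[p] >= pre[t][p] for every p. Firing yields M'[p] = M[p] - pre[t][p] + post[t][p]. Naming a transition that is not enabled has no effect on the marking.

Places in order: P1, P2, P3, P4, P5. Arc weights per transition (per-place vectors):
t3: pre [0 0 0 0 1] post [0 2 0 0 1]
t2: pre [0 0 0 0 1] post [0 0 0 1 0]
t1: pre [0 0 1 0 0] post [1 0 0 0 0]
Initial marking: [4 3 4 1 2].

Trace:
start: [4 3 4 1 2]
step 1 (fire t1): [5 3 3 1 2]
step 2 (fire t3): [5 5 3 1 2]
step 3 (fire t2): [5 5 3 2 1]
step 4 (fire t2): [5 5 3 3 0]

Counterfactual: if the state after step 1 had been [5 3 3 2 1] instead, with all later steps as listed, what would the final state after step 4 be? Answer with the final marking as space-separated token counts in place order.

state after step 1 := [5 3 3 2 1]
step 2 (fire t3): [5 5 3 2 1]
step 3 (fire t2): [5 5 3 3 0]
step 4 (fire t2): [5 5 3 3 0]

5 5 3 3 0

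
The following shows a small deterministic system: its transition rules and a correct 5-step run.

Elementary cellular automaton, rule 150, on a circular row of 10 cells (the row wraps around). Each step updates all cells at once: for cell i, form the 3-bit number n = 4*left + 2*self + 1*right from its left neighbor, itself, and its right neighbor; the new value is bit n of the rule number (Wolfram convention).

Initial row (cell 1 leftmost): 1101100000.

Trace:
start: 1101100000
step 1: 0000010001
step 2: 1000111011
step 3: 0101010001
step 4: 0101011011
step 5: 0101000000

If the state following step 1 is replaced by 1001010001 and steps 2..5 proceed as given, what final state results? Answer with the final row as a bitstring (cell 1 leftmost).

state after step 1 := 1001010001
step 2: 0111011010
step 3: 1010000011
step 4: 0011000101
step 5: 1100101101

1100101101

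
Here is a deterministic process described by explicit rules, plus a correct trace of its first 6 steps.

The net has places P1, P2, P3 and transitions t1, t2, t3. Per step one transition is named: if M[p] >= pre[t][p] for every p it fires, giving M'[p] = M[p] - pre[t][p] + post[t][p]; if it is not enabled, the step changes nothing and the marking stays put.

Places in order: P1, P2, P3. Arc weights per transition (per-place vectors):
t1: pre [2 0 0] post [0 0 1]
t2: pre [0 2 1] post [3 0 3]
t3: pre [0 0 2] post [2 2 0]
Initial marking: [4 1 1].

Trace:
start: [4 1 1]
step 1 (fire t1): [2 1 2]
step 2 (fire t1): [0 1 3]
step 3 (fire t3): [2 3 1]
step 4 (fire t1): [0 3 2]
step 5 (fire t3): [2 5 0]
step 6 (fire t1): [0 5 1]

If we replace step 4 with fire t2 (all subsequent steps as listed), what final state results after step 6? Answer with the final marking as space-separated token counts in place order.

(re-executing from step 4 with the substitution; state before step 4: [2 3 1])
step 4 (fire t2): [5 1 3]
step 5 (fire t3): [7 3 1]
step 6 (fire t1): [5 3 2]

5 3 2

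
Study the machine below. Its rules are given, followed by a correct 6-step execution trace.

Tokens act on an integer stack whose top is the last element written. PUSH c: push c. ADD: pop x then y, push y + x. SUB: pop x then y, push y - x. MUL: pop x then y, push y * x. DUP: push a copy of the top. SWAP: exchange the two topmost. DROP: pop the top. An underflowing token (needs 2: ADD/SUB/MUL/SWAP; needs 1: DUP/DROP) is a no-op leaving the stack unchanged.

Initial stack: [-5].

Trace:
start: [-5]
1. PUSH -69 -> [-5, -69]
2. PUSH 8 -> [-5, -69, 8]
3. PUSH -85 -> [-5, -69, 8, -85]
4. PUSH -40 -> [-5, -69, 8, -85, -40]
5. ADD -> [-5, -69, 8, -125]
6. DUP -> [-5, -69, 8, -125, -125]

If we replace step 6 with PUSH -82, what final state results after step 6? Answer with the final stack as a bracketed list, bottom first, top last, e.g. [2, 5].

[-5, -69, 8, -125, -82]

(re-executing from step 6 with the substitution; state before step 6: [-5, -69, 8, -125])
6. PUSH -82 -> [-5, -69, 8, -125, -82]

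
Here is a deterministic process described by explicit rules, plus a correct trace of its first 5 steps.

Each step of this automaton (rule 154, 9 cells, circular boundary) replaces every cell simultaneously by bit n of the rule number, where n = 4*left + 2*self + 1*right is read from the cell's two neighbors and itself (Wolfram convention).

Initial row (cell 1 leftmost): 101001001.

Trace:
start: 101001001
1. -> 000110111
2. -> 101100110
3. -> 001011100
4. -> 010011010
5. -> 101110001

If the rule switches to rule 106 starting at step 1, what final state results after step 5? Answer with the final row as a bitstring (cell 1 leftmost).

100111111

(re-executing steps 1..5 under rule 106; state before step 1: 101001001)
1. -> 110010011
2. -> 010100110
3. -> 101001110
4. -> 010011011
5. -> 100111111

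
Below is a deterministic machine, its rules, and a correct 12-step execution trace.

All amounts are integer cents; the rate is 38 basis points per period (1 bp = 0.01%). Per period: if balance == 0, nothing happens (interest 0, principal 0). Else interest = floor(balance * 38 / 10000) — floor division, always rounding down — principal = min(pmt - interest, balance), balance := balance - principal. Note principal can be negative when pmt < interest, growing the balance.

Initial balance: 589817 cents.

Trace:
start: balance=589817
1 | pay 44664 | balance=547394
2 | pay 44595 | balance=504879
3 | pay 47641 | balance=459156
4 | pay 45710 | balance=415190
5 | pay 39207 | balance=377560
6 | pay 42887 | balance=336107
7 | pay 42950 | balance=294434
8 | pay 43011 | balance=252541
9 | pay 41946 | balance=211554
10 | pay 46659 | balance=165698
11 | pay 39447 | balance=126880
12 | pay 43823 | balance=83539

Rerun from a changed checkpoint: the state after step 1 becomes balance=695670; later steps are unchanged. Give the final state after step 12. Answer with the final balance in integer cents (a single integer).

238133

state after step 1 := balance=695670
2 | pay 44595 | balance=653718
3 | pay 47641 | balance=608561
4 | pay 45710 | balance=565163
5 | pay 39207 | balance=528103
6 | pay 42887 | balance=487222
7 | pay 42950 | balance=446123
8 | pay 43011 | balance=404807
9 | pay 41946 | balance=364399
10 | pay 46659 | balance=319124
11 | pay 39447 | balance=280889
12 | pay 43823 | balance=238133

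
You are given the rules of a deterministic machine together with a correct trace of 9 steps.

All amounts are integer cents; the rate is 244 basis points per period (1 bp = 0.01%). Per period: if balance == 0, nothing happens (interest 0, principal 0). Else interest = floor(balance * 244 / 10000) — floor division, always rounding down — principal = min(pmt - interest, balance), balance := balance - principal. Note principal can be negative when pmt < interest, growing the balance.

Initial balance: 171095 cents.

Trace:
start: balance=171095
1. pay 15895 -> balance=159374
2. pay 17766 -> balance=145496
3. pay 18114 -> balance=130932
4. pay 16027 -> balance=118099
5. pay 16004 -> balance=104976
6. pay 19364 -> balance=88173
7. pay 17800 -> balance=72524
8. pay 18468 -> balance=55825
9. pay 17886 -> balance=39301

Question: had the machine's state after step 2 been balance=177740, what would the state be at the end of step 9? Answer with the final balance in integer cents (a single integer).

state after step 2 := balance=177740
3. pay 18114 -> balance=163962
4. pay 16027 -> balance=151935
5. pay 16004 -> balance=139638
6. pay 19364 -> balance=123681
7. pay 17800 -> balance=108898
8. pay 18468 -> balance=93087
9. pay 17886 -> balance=77472

77472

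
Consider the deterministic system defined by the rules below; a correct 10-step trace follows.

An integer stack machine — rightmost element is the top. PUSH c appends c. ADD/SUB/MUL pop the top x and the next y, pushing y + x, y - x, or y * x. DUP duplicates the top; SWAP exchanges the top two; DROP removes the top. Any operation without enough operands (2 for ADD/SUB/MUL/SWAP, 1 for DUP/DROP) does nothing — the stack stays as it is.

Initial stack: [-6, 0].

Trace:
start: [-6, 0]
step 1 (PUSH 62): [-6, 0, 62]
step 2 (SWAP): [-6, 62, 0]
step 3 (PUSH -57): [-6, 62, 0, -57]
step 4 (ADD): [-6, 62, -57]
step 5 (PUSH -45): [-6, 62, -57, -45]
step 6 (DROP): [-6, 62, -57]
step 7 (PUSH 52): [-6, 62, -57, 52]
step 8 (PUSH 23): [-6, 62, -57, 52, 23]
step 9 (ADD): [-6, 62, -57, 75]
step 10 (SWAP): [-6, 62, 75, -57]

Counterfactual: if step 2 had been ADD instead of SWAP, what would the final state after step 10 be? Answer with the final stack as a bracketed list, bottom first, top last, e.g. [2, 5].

[-6, 75, 5]

(re-executing from step 2 with the substitution; state before step 2: [-6, 0, 62])
step 2 (ADD): [-6, 62]
step 3 (PUSH -57): [-6, 62, -57]
step 4 (ADD): [-6, 5]
step 5 (PUSH -45): [-6, 5, -45]
step 6 (DROP): [-6, 5]
step 7 (PUSH 52): [-6, 5, 52]
step 8 (PUSH 23): [-6, 5, 52, 23]
step 9 (ADD): [-6, 5, 75]
step 10 (SWAP): [-6, 75, 5]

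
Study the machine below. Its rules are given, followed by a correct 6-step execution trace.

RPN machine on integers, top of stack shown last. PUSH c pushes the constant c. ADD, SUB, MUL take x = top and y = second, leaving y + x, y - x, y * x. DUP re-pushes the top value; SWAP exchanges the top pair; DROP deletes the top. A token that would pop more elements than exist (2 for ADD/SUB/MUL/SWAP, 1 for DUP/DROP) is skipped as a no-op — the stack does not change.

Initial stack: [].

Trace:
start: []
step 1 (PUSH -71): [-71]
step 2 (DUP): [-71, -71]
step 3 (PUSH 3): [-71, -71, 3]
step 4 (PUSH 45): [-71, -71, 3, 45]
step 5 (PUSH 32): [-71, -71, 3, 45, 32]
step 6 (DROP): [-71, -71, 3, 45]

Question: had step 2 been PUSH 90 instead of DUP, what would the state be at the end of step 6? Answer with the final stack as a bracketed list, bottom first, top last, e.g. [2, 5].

[-71, 90, 3, 45]

(re-executing from step 2 with the substitution; state before step 2: [-71])
step 2 (PUSH 90): [-71, 90]
step 3 (PUSH 3): [-71, 90, 3]
step 4 (PUSH 45): [-71, 90, 3, 45]
step 5 (PUSH 32): [-71, 90, 3, 45, 32]
step 6 (DROP): [-71, 90, 3, 45]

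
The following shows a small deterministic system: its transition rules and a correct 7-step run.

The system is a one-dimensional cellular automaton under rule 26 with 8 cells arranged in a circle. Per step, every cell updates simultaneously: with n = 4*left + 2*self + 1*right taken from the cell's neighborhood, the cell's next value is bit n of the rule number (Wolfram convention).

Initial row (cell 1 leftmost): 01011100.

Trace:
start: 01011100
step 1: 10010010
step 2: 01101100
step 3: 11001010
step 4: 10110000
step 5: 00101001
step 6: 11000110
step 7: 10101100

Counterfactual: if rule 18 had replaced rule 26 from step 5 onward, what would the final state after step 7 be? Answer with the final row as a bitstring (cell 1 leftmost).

01100000

(re-executing steps 5..7 under rule 18; state before step 5: 10110000)
step 5: 00001001
step 6: 10010110
step 7: 01100000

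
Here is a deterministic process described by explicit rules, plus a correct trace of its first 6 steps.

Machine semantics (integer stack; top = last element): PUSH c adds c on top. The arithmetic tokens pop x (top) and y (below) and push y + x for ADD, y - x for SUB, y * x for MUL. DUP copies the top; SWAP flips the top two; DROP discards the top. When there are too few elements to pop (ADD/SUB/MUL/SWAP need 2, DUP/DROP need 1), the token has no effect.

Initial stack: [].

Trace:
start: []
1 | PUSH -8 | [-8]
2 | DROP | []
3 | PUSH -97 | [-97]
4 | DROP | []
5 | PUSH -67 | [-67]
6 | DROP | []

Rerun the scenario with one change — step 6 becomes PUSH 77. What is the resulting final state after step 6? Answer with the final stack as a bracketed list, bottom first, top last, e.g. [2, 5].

[-67, 77]

(re-executing from step 6 with the substitution; state before step 6: [-67])
6 | PUSH 77 | [-67, 77]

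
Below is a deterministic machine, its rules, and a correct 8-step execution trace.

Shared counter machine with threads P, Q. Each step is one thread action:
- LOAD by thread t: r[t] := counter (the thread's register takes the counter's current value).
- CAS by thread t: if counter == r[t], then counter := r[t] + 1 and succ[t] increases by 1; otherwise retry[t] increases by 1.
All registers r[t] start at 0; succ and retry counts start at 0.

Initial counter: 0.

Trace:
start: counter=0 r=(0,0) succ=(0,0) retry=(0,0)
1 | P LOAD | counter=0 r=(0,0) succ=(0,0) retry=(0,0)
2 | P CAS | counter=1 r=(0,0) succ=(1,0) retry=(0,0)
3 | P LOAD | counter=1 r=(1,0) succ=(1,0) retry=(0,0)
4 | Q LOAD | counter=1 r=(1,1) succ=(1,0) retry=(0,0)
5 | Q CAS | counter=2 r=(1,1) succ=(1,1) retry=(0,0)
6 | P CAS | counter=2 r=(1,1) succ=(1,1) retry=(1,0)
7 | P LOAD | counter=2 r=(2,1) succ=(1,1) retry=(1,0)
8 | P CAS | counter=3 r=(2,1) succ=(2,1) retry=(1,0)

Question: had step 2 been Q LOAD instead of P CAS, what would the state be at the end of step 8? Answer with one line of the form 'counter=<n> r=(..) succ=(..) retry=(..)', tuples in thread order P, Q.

(re-executing from step 2 with the substitution; state before step 2: counter=0 r=(0,0) succ=(0,0) retry=(0,0))
2 | Q LOAD | counter=0 r=(0,0) succ=(0,0) retry=(0,0)
3 | P LOAD | counter=0 r=(0,0) succ=(0,0) retry=(0,0)
4 | Q LOAD | counter=0 r=(0,0) succ=(0,0) retry=(0,0)
5 | Q CAS | counter=1 r=(0,0) succ=(0,1) retry=(0,0)
6 | P CAS | counter=1 r=(0,0) succ=(0,1) retry=(1,0)
7 | P LOAD | counter=1 r=(1,0) succ=(0,1) retry=(1,0)
8 | P CAS | counter=2 r=(1,0) succ=(1,1) retry=(1,0)

counter=2 r=(1,0) succ=(1,1) retry=(1,0)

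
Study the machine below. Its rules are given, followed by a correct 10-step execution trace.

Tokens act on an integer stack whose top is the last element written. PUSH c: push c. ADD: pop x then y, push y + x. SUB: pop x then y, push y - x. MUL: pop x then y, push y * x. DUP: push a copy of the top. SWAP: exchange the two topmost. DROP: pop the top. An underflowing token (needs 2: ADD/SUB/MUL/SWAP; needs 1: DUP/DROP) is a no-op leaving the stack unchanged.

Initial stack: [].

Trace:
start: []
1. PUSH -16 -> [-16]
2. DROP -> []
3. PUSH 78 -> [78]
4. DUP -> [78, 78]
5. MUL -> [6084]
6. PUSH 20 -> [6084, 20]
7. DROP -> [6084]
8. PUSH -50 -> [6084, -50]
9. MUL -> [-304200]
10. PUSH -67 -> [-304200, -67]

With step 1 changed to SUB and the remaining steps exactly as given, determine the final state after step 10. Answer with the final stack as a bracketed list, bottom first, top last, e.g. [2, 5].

(re-executing from step 1 with the substitution; state before step 1: [])
1. SUB -> []
2. DROP -> []
3. PUSH 78 -> [78]
4. DUP -> [78, 78]
5. MUL -> [6084]
6. PUSH 20 -> [6084, 20]
7. DROP -> [6084]
8. PUSH -50 -> [6084, -50]
9. MUL -> [-304200]
10. PUSH -67 -> [-304200, -67]

[-304200, -67]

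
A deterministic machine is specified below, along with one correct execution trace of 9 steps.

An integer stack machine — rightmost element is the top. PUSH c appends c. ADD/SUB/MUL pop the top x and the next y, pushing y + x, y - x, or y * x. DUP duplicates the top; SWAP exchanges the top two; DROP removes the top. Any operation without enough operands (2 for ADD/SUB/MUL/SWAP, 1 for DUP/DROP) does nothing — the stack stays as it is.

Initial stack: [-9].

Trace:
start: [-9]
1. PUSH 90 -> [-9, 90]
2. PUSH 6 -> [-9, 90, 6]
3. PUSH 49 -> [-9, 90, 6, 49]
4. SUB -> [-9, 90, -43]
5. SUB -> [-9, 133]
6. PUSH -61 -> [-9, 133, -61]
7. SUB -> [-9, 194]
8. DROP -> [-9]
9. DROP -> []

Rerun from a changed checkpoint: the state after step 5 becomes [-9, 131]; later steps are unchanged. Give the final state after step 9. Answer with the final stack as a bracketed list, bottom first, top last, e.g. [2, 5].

[]

state after step 5 := [-9, 131]
6. PUSH -61 -> [-9, 131, -61]
7. SUB -> [-9, 192]
8. DROP -> [-9]
9. DROP -> []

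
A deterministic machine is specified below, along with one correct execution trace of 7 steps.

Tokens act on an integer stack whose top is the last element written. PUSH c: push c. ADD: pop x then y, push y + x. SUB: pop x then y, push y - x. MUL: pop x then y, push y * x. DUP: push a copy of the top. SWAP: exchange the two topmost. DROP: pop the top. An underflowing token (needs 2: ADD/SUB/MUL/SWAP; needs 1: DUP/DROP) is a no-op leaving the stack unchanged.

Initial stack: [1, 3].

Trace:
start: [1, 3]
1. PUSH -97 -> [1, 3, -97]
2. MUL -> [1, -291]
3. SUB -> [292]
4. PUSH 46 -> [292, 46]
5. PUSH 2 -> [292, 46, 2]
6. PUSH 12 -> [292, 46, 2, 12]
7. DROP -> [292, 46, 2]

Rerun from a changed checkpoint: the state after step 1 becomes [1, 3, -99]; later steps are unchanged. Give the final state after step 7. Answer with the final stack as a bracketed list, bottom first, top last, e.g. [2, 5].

state after step 1 := [1, 3, -99]
2. MUL -> [1, -297]
3. SUB -> [298]
4. PUSH 46 -> [298, 46]
5. PUSH 2 -> [298, 46, 2]
6. PUSH 12 -> [298, 46, 2, 12]
7. DROP -> [298, 46, 2]

[298, 46, 2]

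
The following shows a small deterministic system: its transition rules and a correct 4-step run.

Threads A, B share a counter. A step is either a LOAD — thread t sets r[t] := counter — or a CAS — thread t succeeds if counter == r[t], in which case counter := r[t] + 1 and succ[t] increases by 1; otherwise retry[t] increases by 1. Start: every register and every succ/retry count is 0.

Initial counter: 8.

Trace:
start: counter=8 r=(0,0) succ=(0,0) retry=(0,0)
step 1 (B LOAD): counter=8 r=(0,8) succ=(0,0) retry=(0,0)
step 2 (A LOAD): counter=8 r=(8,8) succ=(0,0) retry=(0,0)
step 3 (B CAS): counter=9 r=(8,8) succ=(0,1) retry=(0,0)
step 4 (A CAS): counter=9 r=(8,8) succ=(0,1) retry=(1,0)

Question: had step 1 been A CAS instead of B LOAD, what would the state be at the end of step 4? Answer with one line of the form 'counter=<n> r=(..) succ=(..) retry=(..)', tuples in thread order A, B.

counter=9 r=(8,0) succ=(1,0) retry=(1,1)

(re-executing from step 1 with the substitution; state before step 1: counter=8 r=(0,0) succ=(0,0) retry=(0,0))
step 1 (A CAS): counter=8 r=(0,0) succ=(0,0) retry=(1,0)
step 2 (A LOAD): counter=8 r=(8,0) succ=(0,0) retry=(1,0)
step 3 (B CAS): counter=8 r=(8,0) succ=(0,0) retry=(1,1)
step 4 (A CAS): counter=9 r=(8,0) succ=(1,0) retry=(1,1)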